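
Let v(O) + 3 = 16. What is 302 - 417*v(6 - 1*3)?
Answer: -5119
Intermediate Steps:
v(O) = 13 (v(O) = -3 + 16 = 13)
302 - 417*v(6 - 1*3) = 302 - 417*13 = 302 - 5421 = -5119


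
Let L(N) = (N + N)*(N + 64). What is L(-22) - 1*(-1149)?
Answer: -699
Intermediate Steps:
L(N) = 2*N*(64 + N) (L(N) = (2*N)*(64 + N) = 2*N*(64 + N))
L(-22) - 1*(-1149) = 2*(-22)*(64 - 22) - 1*(-1149) = 2*(-22)*42 + 1149 = -1848 + 1149 = -699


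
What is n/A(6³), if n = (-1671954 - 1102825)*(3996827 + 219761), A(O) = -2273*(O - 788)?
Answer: -2925024958513/325039 ≈ -8.9990e+6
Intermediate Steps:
A(O) = 1791124 - 2273*O (A(O) = -2273*(-788 + O) = 1791124 - 2273*O)
n = -11700099834052 (n = -2774779*4216588 = -11700099834052)
n/A(6³) = -11700099834052/(1791124 - 2273*6³) = -11700099834052/(1791124 - 2273*216) = -11700099834052/(1791124 - 490968) = -11700099834052/1300156 = -11700099834052*1/1300156 = -2925024958513/325039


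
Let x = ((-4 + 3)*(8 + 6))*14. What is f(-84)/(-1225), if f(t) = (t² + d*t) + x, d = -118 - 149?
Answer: -4184/175 ≈ -23.909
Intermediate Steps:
d = -267
x = -196 (x = -1*14*14 = -14*14 = -196)
f(t) = -196 + t² - 267*t (f(t) = (t² - 267*t) - 196 = -196 + t² - 267*t)
f(-84)/(-1225) = (-196 + (-84)² - 267*(-84))/(-1225) = (-196 + 7056 + 22428)*(-1/1225) = 29288*(-1/1225) = -4184/175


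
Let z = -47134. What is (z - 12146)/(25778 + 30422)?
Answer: -1482/1405 ≈ -1.0548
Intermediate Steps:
(z - 12146)/(25778 + 30422) = (-47134 - 12146)/(25778 + 30422) = -59280/56200 = -59280*1/56200 = -1482/1405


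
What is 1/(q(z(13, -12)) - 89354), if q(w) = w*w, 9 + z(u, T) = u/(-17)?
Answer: -289/25795750 ≈ -1.1203e-5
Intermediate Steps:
z(u, T) = -9 - u/17 (z(u, T) = -9 + u/(-17) = -9 + u*(-1/17) = -9 - u/17)
q(w) = w²
1/(q(z(13, -12)) - 89354) = 1/((-9 - 1/17*13)² - 89354) = 1/((-9 - 13/17)² - 89354) = 1/((-166/17)² - 89354) = 1/(27556/289 - 89354) = 1/(-25795750/289) = -289/25795750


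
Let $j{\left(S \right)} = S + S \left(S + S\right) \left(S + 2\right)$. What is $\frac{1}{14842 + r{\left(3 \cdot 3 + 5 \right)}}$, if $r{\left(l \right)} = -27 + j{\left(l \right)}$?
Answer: $\frac{1}{21101} \approx 4.7391 \cdot 10^{-5}$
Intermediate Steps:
$j{\left(S \right)} = S + 2 S^{2} \left(2 + S\right)$ ($j{\left(S \right)} = S + S 2 S \left(2 + S\right) = S + 2 S^{2} \left(2 + S\right)$)
$r{\left(l \right)} = -27 + l \left(1 + 2 l^{2} + 4 l\right)$
$\frac{1}{14842 + r{\left(3 \cdot 3 + 5 \right)}} = \frac{1}{14842 - \left(27 - \left(3 \cdot 3 + 5\right) \left(1 + 2 \left(3 \cdot 3 + 5\right)^{2} + 4 \left(3 \cdot 3 + 5\right)\right)\right)} = \frac{1}{14842 - \left(27 - \left(9 + 5\right) \left(1 + 2 \left(9 + 5\right)^{2} + 4 \left(9 + 5\right)\right)\right)} = \frac{1}{14842 - \left(27 - 14 \left(1 + 2 \cdot 14^{2} + 4 \cdot 14\right)\right)} = \frac{1}{14842 - \left(27 - 14 \left(1 + 2 \cdot 196 + 56\right)\right)} = \frac{1}{14842 - \left(27 - 14 \left(1 + 392 + 56\right)\right)} = \frac{1}{14842 + \left(-27 + 14 \cdot 449\right)} = \frac{1}{14842 + \left(-27 + 6286\right)} = \frac{1}{14842 + 6259} = \frac{1}{21101}$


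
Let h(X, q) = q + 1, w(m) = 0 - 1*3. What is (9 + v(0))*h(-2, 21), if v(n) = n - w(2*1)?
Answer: 264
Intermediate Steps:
w(m) = -3 (w(m) = 0 - 3 = -3)
h(X, q) = 1 + q
v(n) = 3 + n (v(n) = n - 1*(-3) = n + 3 = 3 + n)
(9 + v(0))*h(-2, 21) = (9 + (3 + 0))*(1 + 21) = (9 + 3)*22 = 12*22 = 264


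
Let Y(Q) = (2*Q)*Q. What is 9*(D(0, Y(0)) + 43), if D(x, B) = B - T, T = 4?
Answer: 351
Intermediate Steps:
Y(Q) = 2*Q²
D(x, B) = -4 + B (D(x, B) = B - 1*4 = B - 4 = -4 + B)
9*(D(0, Y(0)) + 43) = 9*((-4 + 2*0²) + 43) = 9*((-4 + 2*0) + 43) = 9*((-4 + 0) + 43) = 9*(-4 + 43) = 9*39 = 351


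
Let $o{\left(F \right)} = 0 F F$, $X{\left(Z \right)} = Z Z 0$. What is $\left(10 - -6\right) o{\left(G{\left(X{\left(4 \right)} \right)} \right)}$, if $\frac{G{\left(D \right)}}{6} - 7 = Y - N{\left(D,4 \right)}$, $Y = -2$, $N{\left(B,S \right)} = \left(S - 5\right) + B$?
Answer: $0$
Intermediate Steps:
$N{\left(B,S \right)} = -5 + B + S$ ($N{\left(B,S \right)} = \left(-5 + S\right) + B = -5 + B + S$)
$X{\left(Z \right)} = 0$ ($X{\left(Z \right)} = Z^{2} \cdot 0 = 0$)
$G{\left(D \right)} = 36 - 6 D$ ($G{\left(D \right)} = 42 + 6 \left(-2 - \left(-5 + D + 4\right)\right) = 42 + 6 \left(-2 - \left(-1 + D\right)\right) = 42 + 6 \left(-1 - D\right) = 42 - \left(6 + 6 D\right) = 36 - 6 D$)
$o{\left(F \right)} = 0$ ($o{\left(F \right)} = 0 F = 0$)
$\left(10 - -6\right) o{\left(G{\left(X{\left(4 \right)} \right)} \right)} = \left(10 - -6\right) 0 = \left(10 + 6\right) 0 = 16 \cdot 0 = 0$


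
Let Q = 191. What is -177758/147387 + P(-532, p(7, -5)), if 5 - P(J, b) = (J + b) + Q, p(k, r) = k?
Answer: 49786435/147387 ≈ 337.79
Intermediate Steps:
P(J, b) = -186 - J - b (P(J, b) = 5 - ((J + b) + 191) = 5 - (191 + J + b) = 5 + (-191 - J - b) = -186 - J - b)
-177758/147387 + P(-532, p(7, -5)) = -177758/147387 + (-186 - 1*(-532) - 1*7) = -177758*1/147387 + (-186 + 532 - 7) = -177758/147387 + 339 = 49786435/147387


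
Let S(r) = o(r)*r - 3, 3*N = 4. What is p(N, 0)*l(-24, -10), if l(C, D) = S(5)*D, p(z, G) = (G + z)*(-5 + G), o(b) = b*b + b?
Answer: 9800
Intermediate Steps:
N = 4/3 (N = (1/3)*4 = 4/3 ≈ 1.3333)
o(b) = b + b**2 (o(b) = b**2 + b = b + b**2)
p(z, G) = (-5 + G)*(G + z)
S(r) = -3 + r**2*(1 + r) (S(r) = (r*(1 + r))*r - 3 = r**2*(1 + r) - 3 = -3 + r**2*(1 + r))
l(C, D) = 147*D (l(C, D) = (-3 + 5**2*(1 + 5))*D = (-3 + 25*6)*D = (-3 + 150)*D = 147*D)
p(N, 0)*l(-24, -10) = (0**2 - 5*0 - 5*4/3 + 0*(4/3))*(147*(-10)) = (0 + 0 - 20/3 + 0)*(-1470) = -20/3*(-1470) = 9800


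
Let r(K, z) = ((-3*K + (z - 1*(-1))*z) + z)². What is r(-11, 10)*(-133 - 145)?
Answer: -6507702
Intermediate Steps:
r(K, z) = (z - 3*K + z*(1 + z))² (r(K, z) = ((-3*K + (z + 1)*z) + z)² = ((-3*K + (1 + z)*z) + z)² = ((-3*K + z*(1 + z)) + z)² = (z - 3*K + z*(1 + z))²)
r(-11, 10)*(-133 - 145) = (10² - 3*(-11) + 2*10)²*(-133 - 145) = (100 + 33 + 20)²*(-278) = 153²*(-278) = 23409*(-278) = -6507702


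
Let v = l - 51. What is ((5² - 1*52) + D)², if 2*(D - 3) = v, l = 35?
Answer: 1024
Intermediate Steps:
v = -16 (v = 35 - 51 = -16)
D = -5 (D = 3 + (½)*(-16) = 3 - 8 = -5)
((5² - 1*52) + D)² = ((5² - 1*52) - 5)² = ((25 - 52) - 5)² = (-27 - 5)² = (-32)² = 1024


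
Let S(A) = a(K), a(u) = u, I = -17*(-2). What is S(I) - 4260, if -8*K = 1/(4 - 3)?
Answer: -34081/8 ≈ -4260.1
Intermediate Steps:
K = -⅛ (K = -1/(8*(4 - 3)) = -⅛/1 = -⅛*1 = -⅛ ≈ -0.12500)
I = 34
S(A) = -⅛
S(I) - 4260 = -⅛ - 4260 = -34081/8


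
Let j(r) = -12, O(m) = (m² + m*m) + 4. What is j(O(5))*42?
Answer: -504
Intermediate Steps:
O(m) = 4 + 2*m² (O(m) = (m² + m²) + 4 = 2*m² + 4 = 4 + 2*m²)
j(O(5))*42 = -12*42 = -504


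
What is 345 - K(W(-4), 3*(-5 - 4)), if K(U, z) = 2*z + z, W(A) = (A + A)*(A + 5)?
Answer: 426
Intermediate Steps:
W(A) = 2*A*(5 + A) (W(A) = (2*A)*(5 + A) = 2*A*(5 + A))
K(U, z) = 3*z
345 - K(W(-4), 3*(-5 - 4)) = 345 - 3*3*(-5 - 4) = 345 - 3*3*(-9) = 345 - 3*(-27) = 345 - 1*(-81) = 345 + 81 = 426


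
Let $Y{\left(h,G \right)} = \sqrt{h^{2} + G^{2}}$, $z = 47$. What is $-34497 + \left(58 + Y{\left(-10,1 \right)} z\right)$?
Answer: $-34439 + 47 \sqrt{101} \approx -33967.0$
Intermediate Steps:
$Y{\left(h,G \right)} = \sqrt{G^{2} + h^{2}}$
$-34497 + \left(58 + Y{\left(-10,1 \right)} z\right) = -34497 + \left(58 + \sqrt{1^{2} + \left(-10\right)^{2}} \cdot 47\right) = -34497 + \left(58 + \sqrt{1 + 100} \cdot 47\right) = -34497 + \left(58 + \sqrt{101} \cdot 47\right) = -34497 + \left(58 + 47 \sqrt{101}\right) = -34439 + 47 \sqrt{101}$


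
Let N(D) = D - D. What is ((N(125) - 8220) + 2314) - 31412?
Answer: -37318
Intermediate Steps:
N(D) = 0
((N(125) - 8220) + 2314) - 31412 = ((0 - 8220) + 2314) - 31412 = (-8220 + 2314) - 31412 = -5906 - 31412 = -37318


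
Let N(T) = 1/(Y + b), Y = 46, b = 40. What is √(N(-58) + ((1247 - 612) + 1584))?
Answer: √16411810/86 ≈ 47.106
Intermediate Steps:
N(T) = 1/86 (N(T) = 1/(46 + 40) = 1/86)
√(N(-58) + ((1247 - 612) + 1584)) = √(1/86 + ((1247 - 612) + 1584)) = √(1/86 + (635 + 1584)) = √(1/86 + 2219) = √(190835/86) = √16411810/86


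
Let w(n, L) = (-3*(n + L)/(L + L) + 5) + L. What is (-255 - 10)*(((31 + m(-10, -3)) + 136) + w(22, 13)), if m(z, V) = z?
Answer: -1177925/26 ≈ -45305.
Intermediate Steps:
w(n, L) = 5 + L - 3*(L + n)/(2*L) (w(n, L) = (-3*(L + n)/(2*L) + 5) + L = (5 - 3*(L + n)/(2*L)) + L = 5 + L - 3*(L + n)/(2*L))
(-255 - 10)*(((31 + m(-10, -3)) + 136) + w(22, 13)) = (-255 - 10)*(((31 - 10) + 136) + (7/2 + 13 - 3/2*22/13)) = -265*((21 + 136) + (7/2 + 13 - 3/2*22*1/13)) = -265*(157 + (7/2 + 13 - 33/13)) = -265*(157 + 363/26) = -265*4445/26 = -1177925/26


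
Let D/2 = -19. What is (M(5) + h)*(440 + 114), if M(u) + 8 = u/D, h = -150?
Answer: -1664493/19 ≈ -87605.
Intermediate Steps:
D = -38 (D = 2*(-19) = -38)
M(u) = -8 - u/38 (M(u) = -8 + u/(-38) = -8 + u*(-1/38) = -8 - u/38)
(M(5) + h)*(440 + 114) = ((-8 - 1/38*5) - 150)*(440 + 114) = ((-8 - 5/38) - 150)*554 = (-309/38 - 150)*554 = -6009/38*554 = -1664493/19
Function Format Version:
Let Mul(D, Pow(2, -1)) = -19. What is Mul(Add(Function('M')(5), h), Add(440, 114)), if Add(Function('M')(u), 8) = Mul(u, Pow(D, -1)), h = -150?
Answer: Rational(-1664493, 19) ≈ -87605.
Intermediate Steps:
D = -38 (D = Mul(2, -19) = -38)
Function('M')(u) = Add(-8, Mul(Rational(-1, 38), u)) (Function('M')(u) = Add(-8, Mul(u, Pow(-38, -1))) = Add(-8, Mul(u, Rational(-1, 38))) = Add(-8, Mul(Rational(-1, 38), u)))
Mul(Add(Function('M')(5), h), Add(440, 114)) = Mul(Add(Add(-8, Mul(Rational(-1, 38), 5)), -150), Add(440, 114)) = Mul(Add(Add(-8, Rational(-5, 38)), -150), 554) = Mul(Add(Rational(-309, 38), -150), 554) = Mul(Rational(-6009, 38), 554) = Rational(-1664493, 19)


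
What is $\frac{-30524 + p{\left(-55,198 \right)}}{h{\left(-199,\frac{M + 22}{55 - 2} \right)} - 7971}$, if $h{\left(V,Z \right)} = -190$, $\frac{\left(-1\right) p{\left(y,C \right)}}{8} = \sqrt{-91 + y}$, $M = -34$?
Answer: $\frac{30524}{8161} + \frac{8 i \sqrt{146}}{8161} \approx 3.7402 + 0.011845 i$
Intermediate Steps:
$p{\left(y,C \right)} = - 8 \sqrt{-91 + y}$
$\frac{-30524 + p{\left(-55,198 \right)}}{h{\left(-199,\frac{M + 22}{55 - 2} \right)} - 7971} = \frac{-30524 - 8 \sqrt{-91 - 55}}{-190 - 7971} = \frac{-30524 - 8 \sqrt{-146}}{-8161} = \left(-30524 - 8 i \sqrt{146}\right) \left(- \frac{1}{8161}\right) = \frac{30524}{8161} + \frac{8 i \sqrt{146}}{8161}$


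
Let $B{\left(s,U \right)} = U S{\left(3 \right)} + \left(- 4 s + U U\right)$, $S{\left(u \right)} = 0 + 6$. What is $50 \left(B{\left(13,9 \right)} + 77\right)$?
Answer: $8000$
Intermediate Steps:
$S{\left(u \right)} = 6$
$B{\left(s,U \right)} = U^{2} - 4 s + 6 U$ ($B{\left(s,U \right)} = U 6 + \left(- 4 s + U U\right) = 6 U + \left(- 4 s + U^{2}\right) = 6 U + \left(U^{2} - 4 s\right) = U^{2} - 4 s + 6 U$)
$50 \left(B{\left(13,9 \right)} + 77\right) = 50 \left(\left(9^{2} - 52 + 6 \cdot 9\right) + 77\right) = 50 \left(\left(81 - 52 + 54\right) + 77\right) = 50 \left(83 + 77\right) = 50 \cdot 160 = 8000$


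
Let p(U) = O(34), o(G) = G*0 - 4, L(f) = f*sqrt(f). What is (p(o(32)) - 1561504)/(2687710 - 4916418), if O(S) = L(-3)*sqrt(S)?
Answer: 390376/557177 + 3*I*sqrt(102)/2228708 ≈ 0.70063 + 1.3595e-5*I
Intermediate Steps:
L(f) = f**(3/2)
o(G) = -4 (o(G) = 0 - 4 = -4)
O(S) = -3*I*sqrt(3)*sqrt(S) (O(S) = (-3)**(3/2)*sqrt(S) = (-3*I*sqrt(3))*sqrt(S) = -3*I*sqrt(3)*sqrt(S))
p(U) = -3*I*sqrt(102) (p(U) = -3*I*sqrt(3)*sqrt(34) = -3*I*sqrt(102))
(p(o(32)) - 1561504)/(2687710 - 4916418) = (-3*I*sqrt(102) - 1561504)/(2687710 - 4916418) = (-1561504 - 3*I*sqrt(102))/(-2228708) = (-1561504 - 3*I*sqrt(102))*(-1/2228708) = 390376/557177 + 3*I*sqrt(102)/2228708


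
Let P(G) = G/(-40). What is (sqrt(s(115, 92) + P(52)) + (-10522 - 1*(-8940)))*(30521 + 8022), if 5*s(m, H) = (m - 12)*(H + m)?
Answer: -60975026 + 38543*sqrt(426290)/10 ≈ -5.8458e+7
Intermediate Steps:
s(m, H) = (-12 + m)*(H + m)/5 (s(m, H) = ((m - 12)*(H + m))/5 = ((-12 + m)*(H + m))/5 = (-12 + m)*(H + m)/5)
P(G) = -G/40 (P(G) = G*(-1/40) = -G/40)
(sqrt(s(115, 92) + P(52)) + (-10522 - 1*(-8940)))*(30521 + 8022) = (sqrt((-12/5*92 - 12/5*115 + (1/5)*115**2 + (1/5)*92*115) - 1/40*52) + (-10522 - 1*(-8940)))*(30521 + 8022) = (sqrt((-1104/5 - 276 + (1/5)*13225 + 2116) - 13/10) + (-10522 + 8940))*38543 = (sqrt((-1104/5 - 276 + 2645 + 2116) - 13/10) - 1582)*38543 = (sqrt(21321/5 - 13/10) - 1582)*38543 = (sqrt(42629/10) - 1582)*38543 = (sqrt(426290)/10 - 1582)*38543 = (-1582 + sqrt(426290)/10)*38543 = -60975026 + 38543*sqrt(426290)/10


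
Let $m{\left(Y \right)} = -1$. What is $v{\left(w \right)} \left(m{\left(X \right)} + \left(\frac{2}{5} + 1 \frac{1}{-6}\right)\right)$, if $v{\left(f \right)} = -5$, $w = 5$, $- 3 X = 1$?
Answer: $\frac{23}{6} \approx 3.8333$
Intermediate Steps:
$X = - \frac{1}{3}$ ($X = \left(- \frac{1}{3}\right) 1 = - \frac{1}{3} \approx -0.33333$)
$v{\left(w \right)} \left(m{\left(X \right)} + \left(\frac{2}{5} + 1 \frac{1}{-6}\right)\right) = - 5 \left(-1 + \left(\frac{2}{5} + 1 \frac{1}{-6}\right)\right) = - 5 \left(-1 + \left(2 \cdot \frac{1}{5} + 1 \left(- \frac{1}{6}\right)\right)\right) = - 5 \left(-1 + \left(\frac{2}{5} - \frac{1}{6}\right)\right) = - 5 \left(-1 + \frac{7}{30}\right) = \left(-5\right) \left(- \frac{23}{30}\right) = \frac{23}{6}$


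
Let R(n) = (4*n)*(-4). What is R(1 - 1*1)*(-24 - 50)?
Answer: 0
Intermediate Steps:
R(n) = -16*n
R(1 - 1*1)*(-24 - 50) = (-16*(1 - 1*1))*(-24 - 50) = -16*(1 - 1)*(-74) = -16*0*(-74) = 0*(-74) = 0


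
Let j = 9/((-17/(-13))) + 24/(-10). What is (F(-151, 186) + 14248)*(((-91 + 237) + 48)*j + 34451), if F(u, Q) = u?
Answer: 42322704153/85 ≈ 4.9791e+8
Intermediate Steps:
j = 381/85 (j = 9/((-17*(-1/13))) + 24*(-⅒) = 9/(17/13) - 12/5 = 9*(13/17) - 12/5 = 117/17 - 12/5 = 381/85 ≈ 4.4824)
(F(-151, 186) + 14248)*(((-91 + 237) + 48)*j + 34451) = (-151 + 14248)*(((-91 + 237) + 48)*(381/85) + 34451) = 14097*((146 + 48)*(381/85) + 34451) = 14097*(194*(381/85) + 34451) = 14097*(73914/85 + 34451) = 14097*(3002249/85) = 42322704153/85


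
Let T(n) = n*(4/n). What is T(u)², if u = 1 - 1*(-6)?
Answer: 16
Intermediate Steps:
u = 7 (u = 1 + 6 = 7)
T(n) = 4
T(u)² = 4² = 16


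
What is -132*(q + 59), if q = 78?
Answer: -18084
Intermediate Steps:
-132*(q + 59) = -132*(78 + 59) = -132*137 = -18084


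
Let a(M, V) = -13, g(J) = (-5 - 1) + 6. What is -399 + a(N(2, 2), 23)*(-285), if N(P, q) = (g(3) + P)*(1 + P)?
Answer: 3306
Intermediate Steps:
g(J) = 0 (g(J) = -6 + 6 = 0)
N(P, q) = P*(1 + P) (N(P, q) = (0 + P)*(1 + P) = P*(1 + P))
-399 + a(N(2, 2), 23)*(-285) = -399 - 13*(-285) = -399 + 3705 = 3306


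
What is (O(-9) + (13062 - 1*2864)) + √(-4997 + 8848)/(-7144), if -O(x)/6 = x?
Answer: 10252 - √3851/7144 ≈ 10252.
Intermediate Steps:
O(x) = -6*x
(O(-9) + (13062 - 1*2864)) + √(-4997 + 8848)/(-7144) = (-6*(-9) + (13062 - 1*2864)) + √(-4997 + 8848)/(-7144) = (54 + (13062 - 2864)) + √3851*(-1/7144) = (54 + 10198) - √3851/7144 = 10252 - √3851/7144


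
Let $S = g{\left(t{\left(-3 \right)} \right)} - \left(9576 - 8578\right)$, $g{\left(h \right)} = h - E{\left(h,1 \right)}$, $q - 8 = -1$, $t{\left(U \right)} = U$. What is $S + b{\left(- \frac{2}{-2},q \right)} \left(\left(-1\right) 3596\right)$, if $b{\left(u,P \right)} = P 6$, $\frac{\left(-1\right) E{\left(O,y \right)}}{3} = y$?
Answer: $-152030$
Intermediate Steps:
$q = 7$ ($q = 8 - 1 = 7$)
$E{\left(O,y \right)} = - 3 y$
$b{\left(u,P \right)} = 6 P$
$g{\left(h \right)} = 3 + h$ ($g{\left(h \right)} = h - \left(-3\right) 1 = h - -3 = h + 3 = 3 + h$)
$S = -998$ ($S = \left(3 - 3\right) - \left(9576 - 8578\right) = 0 - \left(9576 - 8578\right) = 0 - 998 = -998$)
$S + b{\left(- \frac{2}{-2},q \right)} \left(\left(-1\right) 3596\right) = -998 + 6 \cdot 7 \left(\left(-1\right) 3596\right) = -998 + 42 \left(-3596\right) = -998 - 151032 = -152030$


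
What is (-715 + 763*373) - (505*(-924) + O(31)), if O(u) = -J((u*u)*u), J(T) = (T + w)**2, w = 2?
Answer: 888373353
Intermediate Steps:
J(T) = (2 + T)**2 (J(T) = (T + 2)**2 = (2 + T)**2)
O(u) = -(2 + u**3)**2 (O(u) = -(2 + (u*u)*u)**2 = -(2 + u**2*u)**2 = -(2 + u**3)**2)
(-715 + 763*373) - (505*(-924) + O(31)) = (-715 + 763*373) - (505*(-924) - (2 + 31**3)**2) = (-715 + 284599) - (-466620 - (2 + 29791)**2) = 283884 - (-466620 - 1*29793**2) = 283884 - (-466620 - 1*887622849) = 283884 - (-466620 - 887622849) = 283884 - 1*(-888089469) = 283884 + 888089469 = 888373353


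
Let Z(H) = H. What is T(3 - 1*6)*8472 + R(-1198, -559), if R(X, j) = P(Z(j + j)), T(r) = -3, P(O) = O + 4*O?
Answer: -31006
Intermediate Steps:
P(O) = 5*O
R(X, j) = 10*j (R(X, j) = 5*(j + j) = 5*(2*j) = 10*j)
T(3 - 1*6)*8472 + R(-1198, -559) = -3*8472 + 10*(-559) = -25416 - 5590 = -31006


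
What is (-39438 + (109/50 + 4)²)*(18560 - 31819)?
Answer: 1306005122421/2500 ≈ 5.2240e+8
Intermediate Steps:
(-39438 + (109/50 + 4)²)*(18560 - 31819) = (-39438 + (109*(1/50) + 4)²)*(-13259) = (-39438 + (109/50 + 4)²)*(-13259) = (-39438 + (309/50)²)*(-13259) = (-39438 + 95481/2500)*(-13259) = -98499519/2500*(-13259) = 1306005122421/2500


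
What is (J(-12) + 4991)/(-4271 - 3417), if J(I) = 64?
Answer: -5055/7688 ≈ -0.65752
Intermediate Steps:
(J(-12) + 4991)/(-4271 - 3417) = (64 + 4991)/(-4271 - 3417) = 5055/(-7688) = 5055*(-1/7688) = -5055/7688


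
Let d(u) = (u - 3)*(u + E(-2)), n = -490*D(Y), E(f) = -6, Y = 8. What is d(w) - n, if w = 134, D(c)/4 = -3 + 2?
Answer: 14808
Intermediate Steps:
D(c) = -4 (D(c) = 4*(-3 + 2) = 4*(-1) = -4)
n = 1960 (n = -490*(-4) = 1960)
d(u) = (-6 + u)*(-3 + u) (d(u) = (u - 3)*(u - 6) = (-3 + u)*(-6 + u) = (-6 + u)*(-3 + u))
d(w) - n = (18 + 134**2 - 9*134) - 1*1960 = (18 + 17956 - 1206) - 1960 = 16768 - 1960 = 14808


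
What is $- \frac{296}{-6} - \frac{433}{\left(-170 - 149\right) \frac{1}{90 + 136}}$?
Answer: $\frac{340786}{957} \approx 356.1$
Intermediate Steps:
$- \frac{296}{-6} - \frac{433}{\left(-170 - 149\right) \frac{1}{90 + 136}} = \left(-296\right) \left(- \frac{1}{6}\right) - \frac{433}{\left(-319\right) \frac{1}{226}} = \frac{148}{3} - \frac{433}{\left(-319\right) \frac{1}{226}} = \frac{148}{3} - \frac{433}{- \frac{319}{226}} = \frac{148}{3} - - \frac{97858}{319} = \frac{148}{3} + \frac{97858}{319} = \frac{340786}{957}$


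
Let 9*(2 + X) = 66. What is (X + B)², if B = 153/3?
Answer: 28561/9 ≈ 3173.4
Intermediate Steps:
X = 16/3 (X = -2 + (⅑)*66 = -2 + 22/3 = 16/3 ≈ 5.3333)
B = 51 (B = 153*(⅓) = 51)
(X + B)² = (16/3 + 51)² = (169/3)² = 28561/9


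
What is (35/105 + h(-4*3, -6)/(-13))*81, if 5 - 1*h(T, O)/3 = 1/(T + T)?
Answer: -6993/104 ≈ -67.240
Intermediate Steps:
h(T, O) = 15 - 3/(2*T) (h(T, O) = 15 - 3/(T + T) = 15 - 3*1/(2*T) = 15 - 3/(2*T))
(35/105 + h(-4*3, -6)/(-13))*81 = (35/105 + (15 - 3/(2*((-4*3))))/(-13))*81 = (35*(1/105) + (15 - 3/2/(-12))*(-1/13))*81 = (⅓ + (15 - 3/2*(-1/12))*(-1/13))*81 = (⅓ + (15 + ⅛)*(-1/13))*81 = (⅓ + (121/8)*(-1/13))*81 = (⅓ - 121/104)*81 = -259/312*81 = -6993/104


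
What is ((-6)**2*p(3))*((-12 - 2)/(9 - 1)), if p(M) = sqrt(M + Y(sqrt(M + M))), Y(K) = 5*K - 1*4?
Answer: -63*sqrt(-1 + 5*sqrt(6)) ≈ -211.28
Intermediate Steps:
Y(K) = -4 + 5*K (Y(K) = 5*K - 4 = -4 + 5*K)
p(M) = sqrt(-4 + M + 5*sqrt(2)*sqrt(M)) (p(M) = sqrt(M + (-4 + 5*sqrt(M + M))) = sqrt(M + (-4 + 5*sqrt(2*M))) = sqrt(M + (-4 + 5*(sqrt(2)*sqrt(M)))) = sqrt(M + (-4 + 5*sqrt(2)*sqrt(M))) = sqrt(-4 + M + 5*sqrt(2)*sqrt(M)))
((-6)**2*p(3))*((-12 - 2)/(9 - 1)) = ((-6)**2*sqrt(-4 + 3 + 5*sqrt(2)*sqrt(3)))*((-12 - 2)/(9 - 1)) = (36*sqrt(-4 + 3 + 5*sqrt(6)))*(-14/8) = (36*sqrt(-1 + 5*sqrt(6)))*(-14*1/8) = (36*sqrt(-1 + 5*sqrt(6)))*(-7/4) = -63*sqrt(-1 + 5*sqrt(6))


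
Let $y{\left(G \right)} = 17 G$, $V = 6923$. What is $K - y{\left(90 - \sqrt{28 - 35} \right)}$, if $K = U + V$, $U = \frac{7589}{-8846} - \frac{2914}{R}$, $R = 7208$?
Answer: $\frac{85946953667}{15940492} + 17 i \sqrt{7} \approx 5391.7 + 44.978 i$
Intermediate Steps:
$U = - \frac{20119689}{15940492}$ ($U = \frac{7589}{-8846} - \frac{2914}{7208} = 7589 \left(- \frac{1}{8846}\right) - \frac{1457}{3604} = - \frac{7589}{8846} - \frac{1457}{3604} = - \frac{20119689}{15940492} \approx -1.2622$)
$K = \frac{110335906427}{15940492}$ ($K = - \frac{20119689}{15940492} + 6923 = \frac{110335906427}{15940492} \approx 6921.7$)
$K - y{\left(90 - \sqrt{28 - 35} \right)} = \frac{110335906427}{15940492} - 17 \left(90 - \sqrt{28 - 35}\right) = \frac{110335906427}{15940492} - 17 \left(90 - \sqrt{-7}\right) = \frac{110335906427}{15940492} - 17 \left(90 - i \sqrt{7}\right) = \frac{110335906427}{15940492} - \left(1530 - 17 i \sqrt{7}\right) = \frac{85946953667}{15940492} + 17 i \sqrt{7}$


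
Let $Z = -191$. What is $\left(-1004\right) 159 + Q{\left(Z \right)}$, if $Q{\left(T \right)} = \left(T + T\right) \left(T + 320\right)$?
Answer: $-208914$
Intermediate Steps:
$Q{\left(T \right)} = 2 T \left(320 + T\right)$
$\left(-1004\right) 159 + Q{\left(Z \right)} = \left(-1004\right) 159 + 2 \left(-191\right) \left(320 - 191\right) = -159636 + 2 \left(-191\right) 129 = -159636 - 49278 = -208914$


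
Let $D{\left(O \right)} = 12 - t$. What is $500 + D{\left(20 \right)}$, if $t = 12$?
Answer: $500$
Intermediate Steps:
$D{\left(O \right)} = 0$ ($D{\left(O \right)} = 12 - 12 = 0$)
$500 + D{\left(20 \right)} = 500 + 0 = 500$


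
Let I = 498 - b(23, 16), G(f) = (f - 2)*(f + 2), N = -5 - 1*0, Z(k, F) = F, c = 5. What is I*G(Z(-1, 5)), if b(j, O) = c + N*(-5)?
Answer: 9828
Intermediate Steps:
N = -5 (N = -5 + 0 = -5)
b(j, O) = 30 (b(j, O) = 5 - 5*(-5) = 5 + 25 = 30)
G(f) = (-2 + f)*(2 + f)
I = 468 (I = 498 - 1*30 = 498 - 30 = 468)
I*G(Z(-1, 5)) = 468*(-4 + 5²) = 468*(-4 + 25) = 468*21 = 9828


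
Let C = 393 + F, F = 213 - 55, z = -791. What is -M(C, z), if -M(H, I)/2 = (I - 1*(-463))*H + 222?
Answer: -361012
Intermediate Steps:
F = 158
C = 551 (C = 393 + 158 = 551)
M(H, I) = -444 - 2*H*(463 + I) (M(H, I) = -2*((I - 1*(-463))*H + 222) = -2*((I + 463)*H + 222) = -2*((463 + I)*H + 222) = -2*(H*(463 + I) + 222) = -2*(222 + H*(463 + I)) = -444 - 2*H*(463 + I))
-M(C, z) = -(-444 - 926*551 - 2*551*(-791)) = -(-444 - 510226 + 871682) = -1*361012 = -361012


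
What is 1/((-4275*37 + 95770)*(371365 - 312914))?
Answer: -1/3647634655 ≈ -2.7415e-10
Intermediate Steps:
1/((-4275*37 + 95770)*(371365 - 312914)) = 1/((-158175 + 95770)*58451) = 1/(-62405*58451) = 1/(-3647634655) = -1/3647634655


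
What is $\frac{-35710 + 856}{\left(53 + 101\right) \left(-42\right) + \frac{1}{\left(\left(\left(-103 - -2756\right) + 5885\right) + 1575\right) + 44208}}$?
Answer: $\frac{1893304134}{351348227} \approx 5.3887$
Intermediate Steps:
$\frac{-35710 + 856}{\left(53 + 101\right) \left(-42\right) + \frac{1}{\left(\left(\left(-103 - -2756\right) + 5885\right) + 1575\right) + 44208}} = - \frac{34854}{154 \left(-42\right) + \frac{1}{\left(\left(\left(-103 + 2756\right) + 5885\right) + 1575\right) + 44208}} = - \frac{34854}{-6468 + \frac{1}{\left(\left(2653 + 5885\right) + 1575\right) + 44208}} = - \frac{34854}{-6468 + \frac{1}{\left(8538 + 1575\right) + 44208}} = - \frac{34854}{-6468 + \frac{1}{10113 + 44208}} = - \frac{34854}{-6468 + \frac{1}{54321}} = - \frac{34854}{- \frac{351348227}{54321}} = \left(-34854\right) \left(- \frac{54321}{351348227}\right) = \frac{1893304134}{351348227}$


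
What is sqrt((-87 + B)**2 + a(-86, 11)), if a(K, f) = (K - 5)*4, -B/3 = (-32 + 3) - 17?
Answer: sqrt(2237) ≈ 47.297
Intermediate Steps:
B = 138 (B = -3*((-32 + 3) - 17) = -3*(-29 - 17) = -3*(-46) = 138)
a(K, f) = -20 + 4*K (a(K, f) = (-5 + K)*4 = -20 + 4*K)
sqrt((-87 + B)**2 + a(-86, 11)) = sqrt((-87 + 138)**2 + (-20 + 4*(-86))) = sqrt(51**2 + (-20 - 344)) = sqrt(2601 - 364) = sqrt(2237)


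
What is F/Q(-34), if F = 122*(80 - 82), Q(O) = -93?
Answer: 244/93 ≈ 2.6237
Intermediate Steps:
F = -244 (F = 122*(-2) = -244)
F/Q(-34) = -244/(-93) = -244*(-1/93) = 244/93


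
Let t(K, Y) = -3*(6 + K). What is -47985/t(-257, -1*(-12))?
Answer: -15995/251 ≈ -63.725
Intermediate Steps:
t(K, Y) = -18 - 3*K
-47985/t(-257, -1*(-12)) = -47985/(-18 - 3*(-257)) = -47985/(-18 + 771) = -47985/753 = -47985*1/753 = -15995/251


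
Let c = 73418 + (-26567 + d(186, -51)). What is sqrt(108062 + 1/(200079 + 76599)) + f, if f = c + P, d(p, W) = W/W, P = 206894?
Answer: 253746 + sqrt(919135937613454)/92226 ≈ 2.5407e+5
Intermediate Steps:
d(p, W) = 1
c = 46852 (c = 73418 + (-26567 + 1) = 73418 - 26566 = 46852)
f = 253746 (f = 46852 + 206894 = 253746)
sqrt(108062 + 1/(200079 + 76599)) + f = sqrt(108062 + 1/(200079 + 76599)) + 253746 = sqrt(108062 + 1/276678) + 253746 = sqrt(29898378037/276678) + 253746 = sqrt(919135937613454)/92226 + 253746 = 253746 + sqrt(919135937613454)/92226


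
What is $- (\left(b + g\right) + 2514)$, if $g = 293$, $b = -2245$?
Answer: $-562$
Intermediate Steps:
$- (\left(b + g\right) + 2514) = - (\left(-2245 + 293\right) + 2514) = - (-1952 + 2514) = \left(-1\right) 562 = -562$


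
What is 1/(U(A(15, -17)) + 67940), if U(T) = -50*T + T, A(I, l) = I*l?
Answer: 1/80435 ≈ 1.2432e-5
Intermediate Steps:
U(T) = -49*T
1/(U(A(15, -17)) + 67940) = 1/(-735*(-17) + 67940) = 1/(-49*(-255) + 67940) = 1/(12495 + 67940) = 1/80435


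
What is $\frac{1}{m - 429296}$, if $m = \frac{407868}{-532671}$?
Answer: $- \frac{177557}{76224645828} \approx -2.3294 \cdot 10^{-6}$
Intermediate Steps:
$m = - \frac{135956}{177557}$ ($m = 407868 \left(- \frac{1}{532671}\right) = - \frac{135956}{177557} \approx -0.7657$)
$\frac{1}{m - 429296} = \frac{1}{- \frac{135956}{177557} - 429296} = \frac{1}{- \frac{76224645828}{177557}} = - \frac{177557}{76224645828}$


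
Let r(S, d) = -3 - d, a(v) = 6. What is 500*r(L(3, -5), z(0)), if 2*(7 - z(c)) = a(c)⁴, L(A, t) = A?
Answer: 319000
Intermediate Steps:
z(c) = -641 (z(c) = 7 - ½*6⁴ = 7 - ½*1296 = 7 - 648 = -641)
500*r(L(3, -5), z(0)) = 500*(-3 - 1*(-641)) = 500*(-3 + 641) = 500*638 = 319000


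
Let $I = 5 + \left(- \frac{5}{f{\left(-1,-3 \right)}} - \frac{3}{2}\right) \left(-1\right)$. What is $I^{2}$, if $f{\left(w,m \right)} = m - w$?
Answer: $16$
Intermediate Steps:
$I = 4$ ($I = 5 + \left(- \frac{5}{-3 - -1} - \frac{3}{2}\right) \left(-1\right) = 5 + \left(- \frac{5}{-3 + 1} - \frac{3}{2}\right) \left(-1\right) = 5 + \left(- \frac{5}{-2} - \frac{3}{2}\right) \left(-1\right) = 5 + \left(\left(-5\right) \left(- \frac{1}{2}\right) - \frac{3}{2}\right) \left(-1\right) = 5 + \left(\frac{5}{2} - \frac{3}{2}\right) \left(-1\right) = 5 + 1 \left(-1\right) = 5 - 1 = 4$)
$I^{2} = 4^{2} = 16$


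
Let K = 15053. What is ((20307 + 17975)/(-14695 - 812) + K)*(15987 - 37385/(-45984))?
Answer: 171583461426220277/713073888 ≈ 2.4063e+8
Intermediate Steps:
((20307 + 17975)/(-14695 - 812) + K)*(15987 - 37385/(-45984)) = ((20307 + 17975)/(-14695 - 812) + 15053)*(15987 - 37385/(-45984)) = (38282/(-15507) + 15053)*(15987 - 37385*(-1/45984)) = (38282*(-1/15507) + 15053)*(15987 + 37385/45984) = (-38282/15507 + 15053)*(735183593/45984) = (233388589/15507)*(735183593/45984) = 171583461426220277/713073888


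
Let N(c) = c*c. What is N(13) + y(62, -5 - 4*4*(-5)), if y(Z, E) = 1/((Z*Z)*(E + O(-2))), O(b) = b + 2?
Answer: 48722701/288300 ≈ 169.00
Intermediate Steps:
O(b) = 2 + b
N(c) = c**2
y(Z, E) = 1/(E*Z**2) (y(Z, E) = 1/((Z*Z)*(E + (2 - 2))) = 1/(Z**2*(E + 0)) = 1/(Z**2*E) = 1/(E*Z**2))
N(13) + y(62, -5 - 4*4*(-5)) = 13**2 + 1/(-5 - 4*4*(-5)*62**2) = 169 + (1/3844)/(-5 - 16*(-5)) = 169 + (1/3844)/(-5 + 80) = 169 + (1/3844)/75 = 169 + (1/75)*(1/3844) = 169 + 1/288300 = 48722701/288300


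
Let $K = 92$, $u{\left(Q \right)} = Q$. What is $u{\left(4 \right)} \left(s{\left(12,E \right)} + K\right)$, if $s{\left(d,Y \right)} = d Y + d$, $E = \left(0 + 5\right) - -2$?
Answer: $752$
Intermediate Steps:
$E = 7$ ($E = 5 + 2 = 7$)
$s{\left(d,Y \right)} = d + Y d$ ($s{\left(d,Y \right)} = Y d + d = d + Y d$)
$u{\left(4 \right)} \left(s{\left(12,E \right)} + K\right) = 4 \left(12 \left(1 + 7\right) + 92\right) = 4 \left(12 \cdot 8 + 92\right) = 4 \left(96 + 92\right) = 4 \cdot 188 = 752$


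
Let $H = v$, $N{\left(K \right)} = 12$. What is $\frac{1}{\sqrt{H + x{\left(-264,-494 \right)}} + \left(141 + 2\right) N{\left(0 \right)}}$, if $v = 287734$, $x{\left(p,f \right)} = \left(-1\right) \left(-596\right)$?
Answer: $\frac{286}{442721} - \frac{\sqrt{288330}}{2656326} \approx 0.00044386$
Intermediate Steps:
$x{\left(p,f \right)} = 596$
$H = 287734$
$\frac{1}{\sqrt{H + x{\left(-264,-494 \right)}} + \left(141 + 2\right) N{\left(0 \right)}} = \frac{1}{\sqrt{287734 + 596} + \left(141 + 2\right) 12} = \frac{1}{\sqrt{288330} + 143 \cdot 12} = \frac{1}{\sqrt{288330} + 1716} = \frac{1}{1716 + \sqrt{288330}}$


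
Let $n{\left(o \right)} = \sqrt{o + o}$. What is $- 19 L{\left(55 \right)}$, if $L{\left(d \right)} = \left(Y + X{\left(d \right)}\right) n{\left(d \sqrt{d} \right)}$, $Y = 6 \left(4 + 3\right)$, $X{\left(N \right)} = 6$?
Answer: $- 912 \sqrt{2} \cdot 55^{\frac{3}{4}} \approx -26048.0$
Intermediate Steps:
$n{\left(o \right)} = \sqrt{2} \sqrt{o}$ ($n{\left(o \right)} = \sqrt{2 o} = \sqrt{2} \sqrt{o}$)
$Y = 42$ ($Y = 6 \cdot 7 = 42$)
$L{\left(d \right)} = 48 \sqrt{2} \sqrt{d^{\frac{3}{2}}}$ ($L{\left(d \right)} = \left(42 + 6\right) \sqrt{2} \sqrt{d \sqrt{d}} = 48 \sqrt{2} \sqrt{d^{\frac{3}{2}}}$)
$- 19 L{\left(55 \right)} = - 19 \cdot 48 \sqrt{2} \sqrt{55^{\frac{3}{2}}} = - 19 \cdot 48 \sqrt{2} \sqrt{55 \sqrt{55}} = - 19 \cdot 48 \sqrt{2} \cdot 55^{\frac{3}{4}} = - 912 \sqrt{2} \cdot 55^{\frac{3}{4}}$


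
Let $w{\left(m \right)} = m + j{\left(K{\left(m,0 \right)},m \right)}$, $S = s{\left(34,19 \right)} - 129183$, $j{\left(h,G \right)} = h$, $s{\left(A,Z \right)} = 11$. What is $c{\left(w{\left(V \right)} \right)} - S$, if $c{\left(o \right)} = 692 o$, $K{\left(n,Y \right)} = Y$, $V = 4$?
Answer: $131940$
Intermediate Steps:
$S = -129172$ ($S = 11 - 129183 = -129172$)
$w{\left(m \right)} = m$ ($w{\left(m \right)} = m + 0 = m$)
$c{\left(w{\left(V \right)} \right)} - S = 692 \cdot 4 - -129172 = 2768 + 129172 = 131940$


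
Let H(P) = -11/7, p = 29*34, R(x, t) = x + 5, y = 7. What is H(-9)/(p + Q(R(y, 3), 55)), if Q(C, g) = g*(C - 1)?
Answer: -11/11137 ≈ -0.00098770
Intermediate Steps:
R(x, t) = 5 + x
p = 986
H(P) = -11/7 (H(P) = -11*⅐ = -11/7)
Q(C, g) = g*(-1 + C)
H(-9)/(p + Q(R(y, 3), 55)) = -11/(7*(986 + 55*(-1 + (5 + 7)))) = -11/(7*(986 + 55*(-1 + 12))) = -11/(7*(986 + 55*11)) = -11/(7*(986 + 605)) = -11/7/1591 = -11/7*1/1591 = -11/11137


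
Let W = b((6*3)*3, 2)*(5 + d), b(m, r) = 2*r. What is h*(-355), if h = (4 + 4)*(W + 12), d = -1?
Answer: -79520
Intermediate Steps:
W = 16 (W = (2*2)*(5 - 1) = 4*4 = 16)
h = 224 (h = (4 + 4)*(16 + 12) = 8*28 = 224)
h*(-355) = 224*(-355) = -79520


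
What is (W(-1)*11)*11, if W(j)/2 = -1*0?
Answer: 0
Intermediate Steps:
W(j) = 0 (W(j) = 2*(-1*0) = 2*0 = 0)
(W(-1)*11)*11 = (0*11)*11 = 0*11 = 0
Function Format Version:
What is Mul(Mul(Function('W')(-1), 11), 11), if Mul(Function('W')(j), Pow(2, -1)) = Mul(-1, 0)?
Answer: 0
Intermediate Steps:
Function('W')(j) = 0 (Function('W')(j) = Mul(2, Mul(-1, 0)) = Mul(2, 0) = 0)
Mul(Mul(Function('W')(-1), 11), 11) = Mul(Mul(0, 11), 11) = Mul(0, 11) = 0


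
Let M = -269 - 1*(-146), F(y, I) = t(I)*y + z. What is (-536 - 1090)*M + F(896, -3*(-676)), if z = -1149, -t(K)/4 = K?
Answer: -7069503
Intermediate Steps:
t(K) = -4*K
F(y, I) = -1149 - 4*I*y (F(y, I) = (-4*I)*y - 1149 = -4*I*y - 1149 = -1149 - 4*I*y)
M = -123 (M = -269 + 146 = -123)
(-536 - 1090)*M + F(896, -3*(-676)) = (-536 - 1090)*(-123) + (-1149 - 4*(-3*(-676))*896) = -1626*(-123) + (-1149 - 4*2028*896) = 199998 + (-1149 - 7268352) = 199998 - 7269501 = -7069503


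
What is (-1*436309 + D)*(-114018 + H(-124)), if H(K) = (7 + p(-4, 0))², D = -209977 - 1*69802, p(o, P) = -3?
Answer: 81635464176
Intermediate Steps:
D = -279779 (D = -209977 - 69802 = -279779)
H(K) = 16 (H(K) = (7 - 3)² = 4² = 16)
(-1*436309 + D)*(-114018 + H(-124)) = (-1*436309 - 279779)*(-114018 + 16) = (-436309 - 279779)*(-114002) = -716088*(-114002) = 81635464176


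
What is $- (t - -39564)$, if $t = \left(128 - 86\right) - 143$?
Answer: $-39463$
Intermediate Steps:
$t = -101$ ($t = 42 - 143 = -101$)
$- (t - -39564) = - (-101 - -39564) = - (-101 + 39564) = \left(-1\right) 39463 = -39463$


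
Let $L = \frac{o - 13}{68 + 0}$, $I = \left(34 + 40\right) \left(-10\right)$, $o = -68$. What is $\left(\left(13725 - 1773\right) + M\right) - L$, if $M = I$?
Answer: $\frac{762497}{68} \approx 11213.0$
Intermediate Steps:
$I = -740$ ($I = 74 \left(-10\right) = -740$)
$M = -740$
$L = - \frac{81}{68}$ ($L = \frac{-68 - 13}{68 + 0} = \frac{1}{68} \left(-81\right) = - \frac{81}{68} \approx -1.1912$)
$\left(\left(13725 - 1773\right) + M\right) - L = \left(\left(13725 - 1773\right) - 740\right) - - \frac{81}{68} = \left(11952 - 740\right) + \frac{81}{68} = 11212 + \frac{81}{68} = \frac{762497}{68}$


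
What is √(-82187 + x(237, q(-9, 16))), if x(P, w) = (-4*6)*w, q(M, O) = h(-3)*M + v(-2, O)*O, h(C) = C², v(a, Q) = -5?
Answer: I*√78323 ≈ 279.86*I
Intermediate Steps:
q(M, O) = -5*O + 9*M (q(M, O) = (-3)²*M - 5*O = 9*M - 5*O = -5*O + 9*M)
x(P, w) = -24*w
√(-82187 + x(237, q(-9, 16))) = √(-82187 - 24*(-5*16 + 9*(-9))) = √(-82187 - 24*(-80 - 81)) = √(-82187 - 24*(-161)) = √(-82187 + 3864) = √(-78323) = I*√78323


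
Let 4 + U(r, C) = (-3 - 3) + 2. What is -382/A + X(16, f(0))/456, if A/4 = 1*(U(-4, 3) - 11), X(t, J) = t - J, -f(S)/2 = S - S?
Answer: 577/114 ≈ 5.0614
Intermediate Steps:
U(r, C) = -8 (U(r, C) = -4 + ((-3 - 3) + 2) = -4 + (-6 + 2) = -4 - 4 = -8)
f(S) = 0 (f(S) = -2*(S - S) = -2*0 = 0)
A = -76 (A = 4*(1*(-8 - 11)) = 4*(1*(-19)) = 4*(-19) = -76)
-382/A + X(16, f(0))/456 = -382/(-76) + (16 - 1*0)/456 = -382*(-1/76) + (16 + 0)*(1/456) = 191/38 + 16*(1/456) = 191/38 + 2/57 = 577/114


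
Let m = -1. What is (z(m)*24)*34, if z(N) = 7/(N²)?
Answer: 5712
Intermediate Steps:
z(N) = 7/N²
(z(m)*24)*34 = ((7/(-1)²)*24)*34 = ((7*1)*24)*34 = (7*24)*34 = 168*34 = 5712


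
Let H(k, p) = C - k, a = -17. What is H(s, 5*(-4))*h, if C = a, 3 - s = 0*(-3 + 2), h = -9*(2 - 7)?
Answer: -900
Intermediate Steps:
h = 45 (h = -9*(-5) = 45)
s = 3 (s = 3 - 0*(-3 + 2) = 3 - 0*(-1) = 3 - 1*0 = 3 + 0 = 3)
C = -17
H(k, p) = -17 - k
H(s, 5*(-4))*h = (-17 - 1*3)*45 = (-17 - 3)*45 = -20*45 = -900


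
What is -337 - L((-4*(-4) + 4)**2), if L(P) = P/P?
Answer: -338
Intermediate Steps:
L(P) = 1
-337 - L((-4*(-4) + 4)**2) = -337 - 1*1 = -337 - 1 = -338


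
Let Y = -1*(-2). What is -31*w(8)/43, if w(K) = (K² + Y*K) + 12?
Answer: -2852/43 ≈ -66.326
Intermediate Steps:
Y = 2
w(K) = 12 + K² + 2*K (w(K) = (K² + 2*K) + 12 = 12 + K² + 2*K)
-31*w(8)/43 = -31*(12 + 8² + 2*8)/43 = -31*(12 + 64 + 16)/43 = -2852/43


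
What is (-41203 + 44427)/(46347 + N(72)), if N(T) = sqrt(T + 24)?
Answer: 49807576/716014771 - 12896*sqrt(6)/2148044313 ≈ 0.069548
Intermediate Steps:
N(T) = sqrt(24 + T)
(-41203 + 44427)/(46347 + N(72)) = (-41203 + 44427)/(46347 + sqrt(24 + 72)) = 3224/(46347 + sqrt(96)) = 3224/(46347 + 4*sqrt(6))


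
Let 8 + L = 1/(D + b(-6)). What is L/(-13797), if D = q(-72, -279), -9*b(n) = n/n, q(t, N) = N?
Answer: 20105/34658064 ≈ 0.00058010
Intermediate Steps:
b(n) = -⅑ (b(n) = -n/(9*n) = -⅑*1 = -⅑)
D = -279
L = -20105/2512 (L = -8 + 1/(-279 - ⅑) = -8 + 1/(-2512/9) = -8 - 9/2512 = -20105/2512 ≈ -8.0036)
L/(-13797) = -20105/2512/(-13797) = -20105/2512*(-1/13797) = 20105/34658064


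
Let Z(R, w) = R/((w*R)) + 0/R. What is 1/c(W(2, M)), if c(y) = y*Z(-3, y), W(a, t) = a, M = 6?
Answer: 1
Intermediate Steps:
Z(R, w) = 1/w (Z(R, w) = R/((R*w)) + 0 = R*(1/(R*w)) + 0 = 1/w + 0 = 1/w)
c(y) = 1 (c(y) = y/y = 1)
1/c(W(2, M)) = 1/1 = 1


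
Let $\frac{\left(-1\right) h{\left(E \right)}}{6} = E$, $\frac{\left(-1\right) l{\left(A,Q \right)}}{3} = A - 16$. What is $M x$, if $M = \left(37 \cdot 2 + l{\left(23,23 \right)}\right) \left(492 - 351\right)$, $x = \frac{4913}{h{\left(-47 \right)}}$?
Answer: $\frac{260389}{2} \approx 1.3019 \cdot 10^{5}$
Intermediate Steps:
$l{\left(A,Q \right)} = 48 - 3 A$ ($l{\left(A,Q \right)} = - 3 \left(A - 16\right) = - 3 \left(-16 + A\right) = 48 - 3 A$)
$h{\left(E \right)} = - 6 E$
$x = \frac{4913}{282}$ ($x = \frac{4913}{\left(-6\right) \left(-47\right)} = \frac{4913}{282} \approx 17.422$)
$M = 7473$ ($M = \left(37 \cdot 2 + \left(48 - 69\right)\right) \left(492 - 351\right) = \left(74 + \left(48 - 69\right)\right) 141 = \left(74 - 21\right) 141 = 53 \cdot 141 = 7473$)
$M x = 7473 \cdot \frac{4913}{282} = \frac{260389}{2}$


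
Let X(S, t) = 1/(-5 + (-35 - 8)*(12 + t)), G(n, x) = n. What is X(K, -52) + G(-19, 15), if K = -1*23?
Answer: -32584/1715 ≈ -18.999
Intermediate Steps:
K = -23
X(S, t) = 1/(-521 - 43*t) (X(S, t) = 1/(-5 - 43*(12 + t)) = 1/(-5 + (-516 - 43*t)) = 1/(-521 - 43*t))
X(K, -52) + G(-19, 15) = -1/(521 + 43*(-52)) - 19 = -1/(521 - 2236) - 19 = -1/(-1715) - 19 = -1*(-1/1715) - 19 = 1/1715 - 19 = -32584/1715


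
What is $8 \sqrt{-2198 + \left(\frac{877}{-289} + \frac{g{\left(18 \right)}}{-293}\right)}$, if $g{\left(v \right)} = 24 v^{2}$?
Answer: $\frac{8 i \sqrt{55266911403}}{4981} \approx 377.58 i$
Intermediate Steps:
$8 \sqrt{-2198 + \left(\frac{877}{-289} + \frac{g{\left(18 \right)}}{-293}\right)} = 8 \sqrt{-2198 + \left(\frac{877}{-289} + \frac{24 \cdot 18^{2}}{-293}\right)} = 8 \sqrt{-2198 + \left(877 \left(- \frac{1}{289}\right) + 24 \cdot 324 \left(- \frac{1}{293}\right)\right)} = 8 \sqrt{-2198 + \left(- \frac{877}{289} + 7776 \left(- \frac{1}{293}\right)\right)} = 8 \sqrt{-2198 - \frac{2504225}{84677}} = 8 \sqrt{- \frac{188624271}{84677}} = 8 \frac{i \sqrt{55266911403}}{4981} = \frac{8 i \sqrt{55266911403}}{4981}$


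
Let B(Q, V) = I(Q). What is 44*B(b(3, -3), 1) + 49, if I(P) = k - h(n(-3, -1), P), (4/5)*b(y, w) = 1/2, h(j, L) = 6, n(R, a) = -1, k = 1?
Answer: -171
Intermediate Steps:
b(y, w) = 5/8 (b(y, w) = (5/4)/2 = (5/4)*(1/2) = 5/8)
I(P) = -5 (I(P) = 1 - 1*6 = 1 - 6 = -5)
B(Q, V) = -5
44*B(b(3, -3), 1) + 49 = 44*(-5) + 49 = -220 + 49 = -171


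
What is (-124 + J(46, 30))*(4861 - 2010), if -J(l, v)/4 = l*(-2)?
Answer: 695644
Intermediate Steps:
J(l, v) = 8*l (J(l, v) = -4*l*(-2) = -(-8)*l = 8*l)
(-124 + J(46, 30))*(4861 - 2010) = (-124 + 8*46)*(4861 - 2010) = (-124 + 368)*2851 = 244*2851 = 695644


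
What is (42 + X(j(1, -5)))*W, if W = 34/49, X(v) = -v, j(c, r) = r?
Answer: 1598/49 ≈ 32.612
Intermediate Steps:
W = 34/49 (W = 34*(1/49) = 34/49 ≈ 0.69388)
(42 + X(j(1, -5)))*W = (42 - 1*(-5))*(34/49) = (42 + 5)*(34/49) = 47*(34/49) = 1598/49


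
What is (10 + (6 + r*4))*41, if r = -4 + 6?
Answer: 984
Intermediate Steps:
r = 2
(10 + (6 + r*4))*41 = (10 + (6 + 2*4))*41 = (10 + (6 + 8))*41 = (10 + 14)*41 = 24*41 = 984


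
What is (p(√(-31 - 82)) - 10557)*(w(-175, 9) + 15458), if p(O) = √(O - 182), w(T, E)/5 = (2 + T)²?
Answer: -1742992371 + 165103*√(-182 + I*√113) ≈ -1.7429e+9 + 2.2283e+6*I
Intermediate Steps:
w(T, E) = 5*(2 + T)²
p(O) = √(-182 + O)
(p(√(-31 - 82)) - 10557)*(w(-175, 9) + 15458) = (√(-182 + √(-31 - 82)) - 10557)*(5*(2 - 175)² + 15458) = (√(-182 + √(-113)) - 10557)*(5*(-173)² + 15458) = (√(-182 + I*√113) - 10557)*(5*29929 + 15458) = (-10557 + √(-182 + I*√113))*(149645 + 15458) = (-10557 + √(-182 + I*√113))*165103 = -1742992371 + 165103*√(-182 + I*√113)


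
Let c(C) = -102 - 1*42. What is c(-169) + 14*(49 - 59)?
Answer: -284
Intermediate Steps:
c(C) = -144 (c(C) = -102 - 42 = -144)
c(-169) + 14*(49 - 59) = -144 + 14*(49 - 59) = -144 + 14*(-10) = -144 - 140 = -284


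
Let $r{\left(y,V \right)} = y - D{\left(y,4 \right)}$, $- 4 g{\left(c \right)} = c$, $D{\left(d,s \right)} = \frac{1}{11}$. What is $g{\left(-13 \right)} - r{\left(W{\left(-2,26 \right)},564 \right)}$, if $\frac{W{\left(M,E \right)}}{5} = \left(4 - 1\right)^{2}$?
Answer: $- \frac{1833}{44} \approx -41.659$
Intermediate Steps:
$D{\left(d,s \right)} = \frac{1}{11}$
$g{\left(c \right)} = - \frac{c}{4}$
$W{\left(M,E \right)} = 45$ ($W{\left(M,E \right)} = 5 \left(4 - 1\right)^{2} = 5 \cdot 3^{2} = 5 \cdot 9 = 45$)
$r{\left(y,V \right)} = - \frac{1}{11} + y$ ($r{\left(y,V \right)} = y - \frac{1}{11} = - \frac{1}{11} + y$)
$g{\left(-13 \right)} - r{\left(W{\left(-2,26 \right)},564 \right)} = \left(- \frac{1}{4}\right) \left(-13\right) - \left(- \frac{1}{11} + 45\right) = \frac{13}{4} - \frac{494}{11} = - \frac{1833}{44}$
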